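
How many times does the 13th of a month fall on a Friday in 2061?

The 13th falls on a Friday when the month's 13th has weekday Fri.
Jan 13 is Thu; Feb 13 is Sun; Mar 13 is Sun; Apr 13 is Wed; May 13 is Fri ✓; Jun 13 is Mon; Jul 13 is Wed; Aug 13 is Sat; Sep 13 is Tue; Oct 13 is Thu; Nov 13 is Sun; Dec 13 is Tue.
Friday the 13ths: May.

1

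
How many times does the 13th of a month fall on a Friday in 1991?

The 13th falls on a Friday when the month's 13th has weekday Fri.
Jan 13 is Sun; Feb 13 is Wed; Mar 13 is Wed; Apr 13 is Sat; May 13 is Mon; Jun 13 is Thu; Jul 13 is Sat; Aug 13 is Tue; Sep 13 is Fri ✓; Oct 13 is Sun; Nov 13 is Wed; Dec 13 is Fri ✓.
Friday the 13ths: Sep, Dec.

2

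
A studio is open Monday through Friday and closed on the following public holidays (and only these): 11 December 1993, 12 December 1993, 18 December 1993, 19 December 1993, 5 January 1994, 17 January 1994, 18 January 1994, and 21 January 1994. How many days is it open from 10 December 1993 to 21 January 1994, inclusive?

27 working days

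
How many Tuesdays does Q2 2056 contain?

13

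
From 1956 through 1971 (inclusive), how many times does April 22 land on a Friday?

2

Day of week of April 22 in each year:
1956: Sun, 1957: Mon, 1958: Tue, 1959: Wed, 1960: Fri ✓, 1961: Sat, 1962: Sun, 1963: Mon, 1964: Wed, 1965: Thu, 1966: Fri ✓, 1967: Sat, 1968: Mon, 1969: Tue, 1970: Wed, 1971: Thu
Fridays: 1960, 1966.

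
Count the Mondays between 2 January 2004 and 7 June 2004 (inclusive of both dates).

23 Mondays

2 January 2004 is a Friday.
From 2 January 2004 to 7 June 2004 is 158 days inclusive.
158 = 7 × 22 + 4, so there are 22 full weeks plus 4 extra days.
Each full week contributes one Monday: 22 so far.
The 4 extra days are Fri, Sat, Sun, Mon — 1 of them qualifies.
Total: 22 + 1 = 23.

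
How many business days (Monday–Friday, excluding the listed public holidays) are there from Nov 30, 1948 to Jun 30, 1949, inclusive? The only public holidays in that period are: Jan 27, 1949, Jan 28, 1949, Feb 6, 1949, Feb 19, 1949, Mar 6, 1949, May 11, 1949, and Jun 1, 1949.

149 business days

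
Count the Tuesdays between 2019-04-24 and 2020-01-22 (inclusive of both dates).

39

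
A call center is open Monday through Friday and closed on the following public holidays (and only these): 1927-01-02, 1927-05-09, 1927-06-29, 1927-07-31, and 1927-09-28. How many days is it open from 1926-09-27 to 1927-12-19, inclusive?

318

1926-09-27 is a Monday.
From 1926-09-27 to 1927-12-19 is 449 days inclusive.
449 = 7 × 64 + 1, so there are 64 full weeks plus 1 extra day.
Each full week contributes 5 weekdays (Mon–Fri): 64 × 5 = 320.
The 1 extra day is Monday — 1 of them qualifies.
Total: 320 + 1 = 321.
Holidays: 1927-01-02 (Sun); 1927-05-09 (Mon); 1927-06-29 (Wed); 1927-07-31 (Sun); 1927-09-28 (Wed).
3 of the 5 holidays fall on weekdays; the rest are weekends and were already excluded.
Business days: 321 − 3 = 318.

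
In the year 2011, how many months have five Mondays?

A month has five Mondays exactly when Monday falls within its first (length − 28) days.
Jan: 31 days, starts Sat → 5 of Sat, Sun, Mon ✓
Feb: 28 days, starts Tue → 5 of (none)
Mar: 31 days, starts Tue → 5 of Tue, Wed, Thu
Apr: 30 days, starts Fri → 5 of Fri, Sat
May: 31 days, starts Sun → 5 of Sun, Mon, Tue ✓
Jun: 30 days, starts Wed → 5 of Wed, Thu
Jul: 31 days, starts Fri → 5 of Fri, Sat, Sun
Aug: 31 days, starts Mon → 5 of Mon, Tue, Wed ✓
Sep: 30 days, starts Thu → 5 of Thu, Fri
Oct: 31 days, starts Sat → 5 of Sat, Sun, Mon ✓
Nov: 30 days, starts Tue → 5 of Tue, Wed
Dec: 31 days, starts Thu → 5 of Thu, Fri, Sat
Months with five Mondays: Jan, May, Aug, Oct.

4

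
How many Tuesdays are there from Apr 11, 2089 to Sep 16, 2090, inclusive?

Apr 11, 2089 is a Monday.
From Apr 11, 2089 to Sep 16, 2090 is 524 days inclusive.
524 = 7 × 74 + 6, so there are 74 full weeks plus 6 extra days.
Each full week contributes one Tuesday: 74 so far.
The 6 extra days are Monday, Tuesday, Wednesday, Thursday, Friday, Saturday — 1 of them qualifies.
Total: 74 + 1 = 75.

75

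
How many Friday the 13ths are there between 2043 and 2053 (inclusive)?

19

Friday-the-13ths by year:
2043: Feb, Mar, Nov
2044: May
2045: Jan, Oct
2046: Apr, Jul
2047: Sep, Dec
2048: Mar, Nov
2049: Aug
2050: May
2051: Jan, Oct
2052: Sep, Dec
2053: Jun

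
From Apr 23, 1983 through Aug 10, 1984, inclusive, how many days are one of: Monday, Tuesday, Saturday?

204

Apr 23, 1983 is a Saturday.
From Apr 23, 1983 to Aug 10, 1984 is 476 days inclusive.
476 = 7 × 68, so the span is exactly 68 full weeks.
Each full week contributes 3 days from the set (Mon, Tue, Sat): 68 × 3 = 204.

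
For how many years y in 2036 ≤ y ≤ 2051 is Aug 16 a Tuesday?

Day of week of August 16 in each year:
2036: Sat, 2037: Sun, 2038: Mon, 2039: Tue ✓, 2040: Thu, 2041: Fri, 2042: Sat, 2043: Sun, 2044: Tue ✓, 2045: Wed, 2046: Thu, 2047: Fri, 2048: Sun, 2049: Mon, 2050: Tue ✓, 2051: Wed
Tuesdays: 2039, 2044, 2050.

3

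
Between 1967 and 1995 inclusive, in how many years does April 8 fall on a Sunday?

Day of week of April 8 in each year:
1967: Sat, 1968: Mon, 1969: Tue, 1970: Wed, 1971: Thu, 1972: Sat, 1973: Sun ✓, 1974: Mon, 1975: Tue, 1976: Thu, 1977: Fri, 1978: Sat, 1979: Sun ✓, 1980: Tue, 1981: Wed, 1982: Thu, 1983: Fri, 1984: Sun ✓, 1985: Mon, 1986: Tue, 1987: Wed, 1988: Fri, 1989: Sat, 1990: Sun ✓, 1991: Mon, 1992: Wed, 1993: Thu, 1994: Fri, 1995: Sat
Sundays: 1973, 1979, 1984, 1990.

4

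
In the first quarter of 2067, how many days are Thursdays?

Jan 1, 2067 is a Saturday.
From Jan 1, 2067 to Mar 31, 2067 is 90 days inclusive.
90 = 7 × 12 + 6, so there are 12 full weeks plus 6 extra days.
Each full week contributes one Thursday: 12 so far.
The 6 extra days are Sat, Sun, Mon, Tue, Wed, Thu — 1 of them qualifies.
Total: 12 + 1 = 13.

13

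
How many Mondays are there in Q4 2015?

13

October 1, 2015 is a Thursday.
That's 92 days from start to end, counting both.
92 = 7 × 13 + 1, so there are 13 full weeks plus 1 extra day.
Each full week contributes one Monday: 13 so far.
The 1 extra day is Thu — none qualify.
Total: 13 + 0 = 13.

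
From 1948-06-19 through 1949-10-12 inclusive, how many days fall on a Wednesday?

1948-06-19 is a Saturday.
From 1948-06-19 to 1949-10-12 is 481 days inclusive.
481 = 7 × 68 + 5, so there are 68 full weeks plus 5 extra days.
Each full week contributes one Wednesday: 68 so far.
The 5 extra days are Saturday, Sunday, Monday, Tuesday, Wednesday — 1 of them qualifies.
Total: 68 + 1 = 69.

69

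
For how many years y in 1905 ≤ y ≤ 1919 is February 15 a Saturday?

3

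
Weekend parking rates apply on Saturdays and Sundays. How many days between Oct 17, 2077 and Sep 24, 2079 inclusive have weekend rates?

203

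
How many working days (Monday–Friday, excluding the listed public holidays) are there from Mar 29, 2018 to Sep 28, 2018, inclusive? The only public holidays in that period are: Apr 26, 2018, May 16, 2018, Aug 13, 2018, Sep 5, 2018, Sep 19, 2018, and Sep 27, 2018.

Mar 29, 2018 is a Thursday.
The range spans 184 days (inclusive of both endpoints).
184 = 7 × 26 + 2, so there are 26 full weeks plus 2 extra days.
Each full week contributes 5 weekdays (Mon–Fri): 26 × 5 = 130.
The 2 extra days are Thu, Fri — 2 of them qualify.
Total: 130 + 2 = 132.
Holidays: Apr 26, 2018 (Thu); May 16, 2018 (Wed); Aug 13, 2018 (Mon); Sep 5, 2018 (Wed); Sep 19, 2018 (Wed); Sep 27, 2018 (Thu).
All 6 holidays fall on weekdays, so subtract 6.
Business days: 132 − 6 = 126.

126 working days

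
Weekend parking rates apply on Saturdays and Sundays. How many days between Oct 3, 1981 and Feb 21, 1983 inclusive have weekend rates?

Oct 3, 1981 is a Saturday.
The range spans 507 days (inclusive of both endpoints).
507 = 7 × 72 + 3, so there are 72 full weeks plus 3 extra days.
Each full week contributes 2 weekend days (Sat, Sun): 72 × 2 = 144.
The 3 extra days are Saturday, Sunday, Monday — 2 of them qualify.
Total: 144 + 2 = 146.

146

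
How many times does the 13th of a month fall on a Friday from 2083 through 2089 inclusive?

10

Friday-the-13ths by year:
2083: Aug
2084: Oct
2085: Apr, Jul
2086: Sep, Dec
2087: Jun
2088: Feb, Aug
2089: May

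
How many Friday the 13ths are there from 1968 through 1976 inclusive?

15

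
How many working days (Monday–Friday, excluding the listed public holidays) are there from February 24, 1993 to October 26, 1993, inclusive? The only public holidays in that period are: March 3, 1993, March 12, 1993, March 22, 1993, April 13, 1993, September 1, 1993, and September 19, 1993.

170

February 24, 1993 is a Wednesday.
From February 24, 1993 to October 26, 1993 is 245 days inclusive.
245 = 7 × 35, so the span is exactly 35 full weeks.
Each full week contributes 5 weekdays (Mon–Fri): 35 × 5 = 175.
Holidays: March 3, 1993 (Wed); March 12, 1993 (Fri); March 22, 1993 (Mon); April 13, 1993 (Tue); September 1, 1993 (Wed); September 19, 1993 (Sun).
5 of the 6 holidays fall on weekdays; the rest are weekends and were already excluded.
Business days: 175 − 5 = 170.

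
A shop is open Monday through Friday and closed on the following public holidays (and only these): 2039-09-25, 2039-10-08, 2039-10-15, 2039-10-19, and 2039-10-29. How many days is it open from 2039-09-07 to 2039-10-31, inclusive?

38

2039-09-07 is a Wednesday.
That's 55 days from start to end, counting both.
55 = 7 × 7 + 6, so there are 7 full weeks plus 6 extra days.
Each full week contributes 5 weekdays (Mon–Fri): 7 × 5 = 35.
The 6 extra days are Wednesday, Thursday, Friday, Saturday, Sunday, Monday — 4 of them qualify.
Total: 35 + 4 = 39.
Holidays: 2039-09-25 (Sun); 2039-10-08 (Sat); 2039-10-15 (Sat); 2039-10-19 (Wed); 2039-10-29 (Sat).
1 of the 5 holidays fall on weekdays; the rest are weekends and were already excluded.
Business days: 39 − 1 = 38.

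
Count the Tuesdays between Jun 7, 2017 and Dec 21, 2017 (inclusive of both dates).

28

Jun 7, 2017 is a Wednesday.
From Jun 7, 2017 to Dec 21, 2017 is 198 days inclusive.
198 = 7 × 28 + 2, so there are 28 full weeks plus 2 extra days.
Each full week contributes one Tuesday: 28 so far.
The 2 extra days are Wednesday, Thursday — none qualify.
Total: 28 + 0 = 28.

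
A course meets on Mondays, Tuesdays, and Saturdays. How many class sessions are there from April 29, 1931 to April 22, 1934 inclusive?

April 29, 1931 is a Wednesday.
From April 29, 1931 to April 22, 1934 is 1090 days inclusive.
1090 = 7 × 155 + 5, so there are 155 full weeks plus 5 extra days.
Each full week contributes 3 days from the set (Mon, Tue, Sat): 155 × 3 = 465.
The 5 extra days are Wednesday, Thursday, Friday, Saturday, Sunday — 1 of them qualifies.
Total: 465 + 1 = 466.

466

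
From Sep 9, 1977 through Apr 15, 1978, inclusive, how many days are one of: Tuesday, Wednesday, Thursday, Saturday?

125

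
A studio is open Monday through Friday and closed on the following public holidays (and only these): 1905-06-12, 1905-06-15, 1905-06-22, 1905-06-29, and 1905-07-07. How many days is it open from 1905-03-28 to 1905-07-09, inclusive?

69

1905-03-28 is a Tuesday.
The range spans 104 days (inclusive of both endpoints).
104 = 7 × 14 + 6, so there are 14 full weeks plus 6 extra days.
Each full week contributes 5 weekdays (Mon–Fri): 14 × 5 = 70.
The 6 extra days are Tue, Wed, Thu, Fri, Sat, Sun — 4 of them qualify.
Total: 70 + 4 = 74.
Holidays: 1905-06-12 (Mon); 1905-06-15 (Thu); 1905-06-22 (Thu); 1905-06-29 (Thu); 1905-07-07 (Fri).
All 5 holidays fall on weekdays, so subtract 5.
Business days: 74 − 5 = 69.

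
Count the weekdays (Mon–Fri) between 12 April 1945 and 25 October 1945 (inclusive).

141

12 April 1945 is a Thursday.
From 12 April 1945 to 25 October 1945 is 197 days inclusive.
197 = 7 × 28 + 1, so there are 28 full weeks plus 1 extra day.
Each full week contributes 5 weekdays (Mon–Fri): 28 × 5 = 140.
The 1 extra day is Thursday — 1 of them qualifies.
Total: 140 + 1 = 141.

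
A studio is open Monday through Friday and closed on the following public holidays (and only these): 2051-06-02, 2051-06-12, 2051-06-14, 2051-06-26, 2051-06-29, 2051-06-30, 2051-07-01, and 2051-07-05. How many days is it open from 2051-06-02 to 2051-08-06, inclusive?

39 business days

2051-06-02 is a Friday.
From 2051-06-02 to 2051-08-06 is 66 days inclusive.
66 = 7 × 9 + 3, so there are 9 full weeks plus 3 extra days.
Each full week contributes 5 weekdays (Mon–Fri): 9 × 5 = 45.
The 3 extra days are Fri, Sat, Sun — 1 of them qualifies.
Total: 45 + 1 = 46.
Holidays: 2051-06-02 (Fri); 2051-06-12 (Mon); 2051-06-14 (Wed); 2051-06-26 (Mon); 2051-06-29 (Thu); 2051-06-30 (Fri); 2051-07-01 (Sat); 2051-07-05 (Wed).
7 of the 8 holidays fall on weekdays; the rest are weekends and were already excluded.
Business days: 46 − 7 = 39.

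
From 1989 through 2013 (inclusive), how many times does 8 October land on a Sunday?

Day of week of October 8 in each year:
1989: Sun ✓, 1990: Mon, 1991: Tue, 1992: Thu, 1993: Fri, 1994: Sat, 1995: Sun ✓, 1996: Tue, 1997: Wed, 1998: Thu, 1999: Fri, 2000: Sun ✓, 2001: Mon, 2002: Tue, 2003: Wed, 2004: Fri, 2005: Sat, 2006: Sun ✓, 2007: Mon, 2008: Wed, 2009: Thu, 2010: Fri, 2011: Sat, 2012: Mon, 2013: Tue
Sundays: 1989, 1995, 2000, 2006.

4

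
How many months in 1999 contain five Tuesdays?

4

A month has five Tuesdays exactly when Tuesday falls within its first (length − 28) days.
Jan: 31 days, starts Fri → 5 of Fri, Sat, Sun
Feb: 28 days, starts Mon → 5 of (none)
Mar: 31 days, starts Mon → 5 of Mon, Tue, Wed ✓
Apr: 30 days, starts Thu → 5 of Thu, Fri
May: 31 days, starts Sat → 5 of Sat, Sun, Mon
Jun: 30 days, starts Tue → 5 of Tue, Wed ✓
Jul: 31 days, starts Thu → 5 of Thu, Fri, Sat
Aug: 31 days, starts Sun → 5 of Sun, Mon, Tue ✓
Sep: 30 days, starts Wed → 5 of Wed, Thu
Oct: 31 days, starts Fri → 5 of Fri, Sat, Sun
Nov: 30 days, starts Mon → 5 of Mon, Tue ✓
Dec: 31 days, starts Wed → 5 of Wed, Thu, Fri
Months with five Tuesdays: Mar, Jun, Aug, Nov.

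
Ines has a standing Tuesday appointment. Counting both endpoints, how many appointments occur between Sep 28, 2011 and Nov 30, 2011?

9

Sep 28, 2011 is a Wednesday.
From Sep 28, 2011 to Nov 30, 2011 is 64 days inclusive.
64 = 7 × 9 + 1, so there are 9 full weeks plus 1 extra day.
Each full week contributes one Tuesday: 9 so far.
The 1 extra day is Wednesday — none qualify.
Total: 9 + 0 = 9.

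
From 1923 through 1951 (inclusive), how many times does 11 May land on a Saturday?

Day of week of May 11 in each year:
1923: Fri, 1924: Sun, 1925: Mon, 1926: Tue, 1927: Wed, 1928: Fri, 1929: Sat ✓, 1930: Sun, 1931: Mon, 1932: Wed, 1933: Thu, 1934: Fri, 1935: Sat ✓, 1936: Mon, 1937: Tue, 1938: Wed, 1939: Thu, 1940: Sat ✓, 1941: Sun, 1942: Mon, 1943: Tue, 1944: Thu, 1945: Fri, 1946: Sat ✓, 1947: Sun, 1948: Tue, 1949: Wed, 1950: Thu, 1951: Fri
Saturdays: 1929, 1935, 1940, 1946.

4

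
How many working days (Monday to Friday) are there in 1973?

Jan 1, 1973 is a Monday.
From Jan 1, 1973 to Dec 31, 1973 is 365 days inclusive.
365 = 7 × 52 + 1, so there are 52 full weeks plus 1 extra day.
Each full week contributes 5 weekdays (Mon–Fri): 52 × 5 = 260.
The 1 extra day is Monday — 1 of them qualifies.
Total: 260 + 1 = 261.

261 weekdays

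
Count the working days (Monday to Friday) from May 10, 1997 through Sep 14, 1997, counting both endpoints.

90 weekdays

May 10, 1997 is a Saturday.
The range spans 128 days (inclusive of both endpoints).
128 = 7 × 18 + 2, so there are 18 full weeks plus 2 extra days.
Each full week contributes 5 weekdays (Mon–Fri): 18 × 5 = 90.
The 2 extra days are Sat, Sun — none qualify.
Total: 90 + 0 = 90.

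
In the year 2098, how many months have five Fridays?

4

A month has five Fridays exactly when Friday falls within its first (length − 28) days.
Jan: 31 days, starts Wed → 5 of Wed, Thu, Fri ✓
Feb: 28 days, starts Sat → 5 of (none)
Mar: 31 days, starts Sat → 5 of Sat, Sun, Mon
Apr: 30 days, starts Tue → 5 of Tue, Wed
May: 31 days, starts Thu → 5 of Thu, Fri, Sat ✓
Jun: 30 days, starts Sun → 5 of Sun, Mon
Jul: 31 days, starts Tue → 5 of Tue, Wed, Thu
Aug: 31 days, starts Fri → 5 of Fri, Sat, Sun ✓
Sep: 30 days, starts Mon → 5 of Mon, Tue
Oct: 31 days, starts Wed → 5 of Wed, Thu, Fri ✓
Nov: 30 days, starts Sat → 5 of Sat, Sun
Dec: 31 days, starts Mon → 5 of Mon, Tue, Wed
Months with five Fridays: Jan, May, Aug, Oct.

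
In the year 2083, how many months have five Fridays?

5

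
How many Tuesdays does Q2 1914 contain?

13

April 1, 1914 is a Wednesday.
The range spans 91 days (inclusive of both endpoints).
91 = 7 × 13, so the span is exactly 13 full weeks.
Each full week contributes one Tuesday: 13 so far.
Total: 13.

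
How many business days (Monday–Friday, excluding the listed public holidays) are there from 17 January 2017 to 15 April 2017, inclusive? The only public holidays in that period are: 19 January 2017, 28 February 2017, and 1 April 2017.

62 business days

17 January 2017 is a Tuesday.
That's 89 days from start to end, counting both.
89 = 7 × 12 + 5, so there are 12 full weeks plus 5 extra days.
Each full week contributes 5 weekdays (Mon–Fri): 12 × 5 = 60.
The 5 extra days are Tuesday, Wednesday, Thursday, Friday, Saturday — 4 of them qualify.
Total: 60 + 4 = 64.
Holidays: 19 January 2017 (Thu); 28 February 2017 (Tue); 1 April 2017 (Sat).
2 of the 3 holidays fall on weekdays; the rest are weekends and were already excluded.
Business days: 64 − 2 = 62.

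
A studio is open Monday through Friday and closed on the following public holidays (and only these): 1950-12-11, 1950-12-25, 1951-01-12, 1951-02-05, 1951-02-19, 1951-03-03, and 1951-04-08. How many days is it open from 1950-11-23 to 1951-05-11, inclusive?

1950-11-23 is a Thursday.
From 1950-11-23 to 1951-05-11 is 170 days inclusive.
170 = 7 × 24 + 2, so there are 24 full weeks plus 2 extra days.
Each full week contributes 5 weekdays (Mon–Fri): 24 × 5 = 120.
The 2 extra days are Thu, Fri — 2 of them qualify.
Total: 120 + 2 = 122.
Holidays: 1950-12-11 (Mon); 1950-12-25 (Mon); 1951-01-12 (Fri); 1951-02-05 (Mon); 1951-02-19 (Mon); 1951-03-03 (Sat); 1951-04-08 (Sun).
5 of the 7 holidays fall on weekdays; the rest are weekends and were already excluded.
Business days: 122 − 5 = 117.

117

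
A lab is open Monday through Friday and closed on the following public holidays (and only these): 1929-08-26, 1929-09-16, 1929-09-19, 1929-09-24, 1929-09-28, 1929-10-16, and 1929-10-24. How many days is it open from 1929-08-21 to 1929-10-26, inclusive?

42

1929-08-21 is a Wednesday.
From 1929-08-21 to 1929-10-26 is 67 days inclusive.
67 = 7 × 9 + 4, so there are 9 full weeks plus 4 extra days.
Each full week contributes 5 weekdays (Mon–Fri): 9 × 5 = 45.
The 4 extra days are Wed, Thu, Fri, Sat — 3 of them qualify.
Total: 45 + 3 = 48.
Holidays: 1929-08-26 (Mon); 1929-09-16 (Mon); 1929-09-19 (Thu); 1929-09-24 (Tue); 1929-09-28 (Sat); 1929-10-16 (Wed); 1929-10-24 (Thu).
6 of the 7 holidays fall on weekdays; the rest are weekends and were already excluded.
Business days: 48 − 6 = 42.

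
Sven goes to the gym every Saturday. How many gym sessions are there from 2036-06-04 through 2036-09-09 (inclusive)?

2036-06-04 is a Wednesday.
That's 98 days from start to end, counting both.
98 = 7 × 14, so the span is exactly 14 full weeks.
Each full week contributes one Saturday: 14 so far.
Total: 14.

14 Saturdays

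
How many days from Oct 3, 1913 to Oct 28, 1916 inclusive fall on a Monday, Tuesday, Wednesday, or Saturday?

Oct 3, 1913 is a Friday.
The range spans 1122 days (inclusive of both endpoints).
1122 = 7 × 160 + 2, so there are 160 full weeks plus 2 extra days.
Each full week contributes 4 days from the set (Mon, Tue, Wed, Sat): 160 × 4 = 640.
The 2 extra days are Friday, Saturday — 1 of them qualifies.
Total: 640 + 1 = 641.

641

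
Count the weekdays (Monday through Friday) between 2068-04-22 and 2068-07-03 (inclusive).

52

2068-04-22 is a Sunday.
The range spans 73 days (inclusive of both endpoints).
73 = 7 × 10 + 3, so there are 10 full weeks plus 3 extra days.
Each full week contributes 5 weekdays (Mon–Fri): 10 × 5 = 50.
The 3 extra days are Sun, Mon, Tue — 2 of them qualify.
Total: 50 + 2 = 52.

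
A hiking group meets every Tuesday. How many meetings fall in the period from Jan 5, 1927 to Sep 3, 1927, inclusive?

Jan 5, 1927 is a Wednesday.
The range spans 242 days (inclusive of both endpoints).
242 = 7 × 34 + 4, so there are 34 full weeks plus 4 extra days.
Each full week contributes one Tuesday: 34 so far.
The 4 extra days are Wednesday, Thursday, Friday, Saturday — none qualify.
Total: 34 + 0 = 34.

34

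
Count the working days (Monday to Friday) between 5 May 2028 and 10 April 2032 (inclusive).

5 May 2028 is a Friday.
From 5 May 2028 to 10 April 2032 is 1437 days inclusive.
1437 = 7 × 205 + 2, so there are 205 full weeks plus 2 extra days.
Each full week contributes 5 weekdays (Mon–Fri): 205 × 5 = 1025.
The 2 extra days are Fri, Sat — 1 of them qualifies.
Total: 1025 + 1 = 1026.

1026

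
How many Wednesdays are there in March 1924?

1 March 1924 is a Saturday.
The range spans 31 days (inclusive of both endpoints).
31 = 7 × 4 + 3, so there are 4 full weeks plus 3 extra days.
Each full week contributes one Wednesday: 4 so far.
The 3 extra days are Sat, Sun, Mon — none qualify.
Total: 4 + 0 = 4.

4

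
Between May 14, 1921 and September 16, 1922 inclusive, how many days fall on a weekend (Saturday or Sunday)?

141

May 14, 1921 is a Saturday.
From May 14, 1921 to September 16, 1922 is 491 days inclusive.
491 = 7 × 70 + 1, so there are 70 full weeks plus 1 extra day.
Each full week contributes 2 weekend days (Sat, Sun): 70 × 2 = 140.
The 1 extra day is Saturday — 1 of them qualifies.
Total: 140 + 1 = 141.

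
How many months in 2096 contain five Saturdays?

4

A month has five Saturdays exactly when Saturday falls within its first (length − 28) days.
Jan: 31 days, starts Sun → 5 of Sun, Mon, Tue
Feb: 29 days, starts Wed → 5 of Wed
Mar: 31 days, starts Thu → 5 of Thu, Fri, Sat ✓
Apr: 30 days, starts Sun → 5 of Sun, Mon
May: 31 days, starts Tue → 5 of Tue, Wed, Thu
Jun: 30 days, starts Fri → 5 of Fri, Sat ✓
Jul: 31 days, starts Sun → 5 of Sun, Mon, Tue
Aug: 31 days, starts Wed → 5 of Wed, Thu, Fri
Sep: 30 days, starts Sat → 5 of Sat, Sun ✓
Oct: 31 days, starts Mon → 5 of Mon, Tue, Wed
Nov: 30 days, starts Thu → 5 of Thu, Fri
Dec: 31 days, starts Sat → 5 of Sat, Sun, Mon ✓
Months with five Saturdays: Mar, Jun, Sep, Dec.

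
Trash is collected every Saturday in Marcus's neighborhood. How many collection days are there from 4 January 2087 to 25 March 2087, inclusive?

4 January 2087 is a Saturday.
That's 81 days from start to end, counting both.
81 = 7 × 11 + 4, so there are 11 full weeks plus 4 extra days.
Each full week contributes one Saturday: 11 so far.
The 4 extra days are Saturday, Sunday, Monday, Tuesday — 1 of them qualifies.
Total: 11 + 1 = 12.

12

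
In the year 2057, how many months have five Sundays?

4

A month has five Sundays exactly when Sunday falls within its first (length − 28) days.
Jan: 31 days, starts Mon → 5 of Mon, Tue, Wed
Feb: 28 days, starts Thu → 5 of (none)
Mar: 31 days, starts Thu → 5 of Thu, Fri, Sat
Apr: 30 days, starts Sun → 5 of Sun, Mon ✓
May: 31 days, starts Tue → 5 of Tue, Wed, Thu
Jun: 30 days, starts Fri → 5 of Fri, Sat
Jul: 31 days, starts Sun → 5 of Sun, Mon, Tue ✓
Aug: 31 days, starts Wed → 5 of Wed, Thu, Fri
Sep: 30 days, starts Sat → 5 of Sat, Sun ✓
Oct: 31 days, starts Mon → 5 of Mon, Tue, Wed
Nov: 30 days, starts Thu → 5 of Thu, Fri
Dec: 31 days, starts Sat → 5 of Sat, Sun, Mon ✓
Months with five Sundays: Apr, Jul, Sep, Dec.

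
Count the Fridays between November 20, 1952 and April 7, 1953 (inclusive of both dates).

20 Fridays

November 20, 1952 is a Thursday.
That's 139 days from start to end, counting both.
139 = 7 × 19 + 6, so there are 19 full weeks plus 6 extra days.
Each full week contributes one Friday: 19 so far.
The 6 extra days are Thu, Fri, Sat, Sun, Mon, Tue — 1 of them qualifies.
Total: 19 + 1 = 20.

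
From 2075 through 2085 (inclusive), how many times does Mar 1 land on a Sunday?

2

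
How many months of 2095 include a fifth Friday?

A month has five Fridays exactly when Friday falls within its first (length − 28) days.
Jan: 31 days, starts Sat → 5 of Sat, Sun, Mon
Feb: 28 days, starts Tue → 5 of (none)
Mar: 31 days, starts Tue → 5 of Tue, Wed, Thu
Apr: 30 days, starts Fri → 5 of Fri, Sat ✓
May: 31 days, starts Sun → 5 of Sun, Mon, Tue
Jun: 30 days, starts Wed → 5 of Wed, Thu
Jul: 31 days, starts Fri → 5 of Fri, Sat, Sun ✓
Aug: 31 days, starts Mon → 5 of Mon, Tue, Wed
Sep: 30 days, starts Thu → 5 of Thu, Fri ✓
Oct: 31 days, starts Sat → 5 of Sat, Sun, Mon
Nov: 30 days, starts Tue → 5 of Tue, Wed
Dec: 31 days, starts Thu → 5 of Thu, Fri, Sat ✓
Months with five Fridays: Apr, Jul, Sep, Dec.

4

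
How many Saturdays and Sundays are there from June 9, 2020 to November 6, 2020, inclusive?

June 9, 2020 is a Tuesday.
The range spans 151 days (inclusive of both endpoints).
151 = 7 × 21 + 4, so there are 21 full weeks plus 4 extra days.
Each full week contributes 2 weekend days (Sat, Sun): 21 × 2 = 42.
The 4 extra days are Tuesday, Wednesday, Thursday, Friday — none qualify.
Total: 42 + 0 = 42.

42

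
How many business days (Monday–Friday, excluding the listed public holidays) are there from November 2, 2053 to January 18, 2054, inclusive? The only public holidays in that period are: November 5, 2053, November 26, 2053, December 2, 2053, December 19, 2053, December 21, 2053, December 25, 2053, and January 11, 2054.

November 2, 2053 is a Sunday.
That's 78 days from start to end, counting both.
78 = 7 × 11 + 1, so there are 11 full weeks plus 1 extra day.
Each full week contributes 5 weekdays (Mon–Fri): 11 × 5 = 55.
The 1 extra day is Sunday — none qualify.
Total: 55 + 0 = 55.
Holidays: November 5, 2053 (Wed); November 26, 2053 (Wed); December 2, 2053 (Tue); December 19, 2053 (Fri); December 21, 2053 (Sun); December 25, 2053 (Thu); January 11, 2054 (Sun).
5 of the 7 holidays fall on weekdays; the rest are weekends and were already excluded.
Business days: 55 − 5 = 50.

50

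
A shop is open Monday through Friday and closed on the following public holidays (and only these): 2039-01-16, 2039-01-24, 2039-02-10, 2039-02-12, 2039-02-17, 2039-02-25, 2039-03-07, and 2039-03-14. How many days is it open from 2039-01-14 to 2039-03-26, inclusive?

2039-01-14 is a Friday.
The range spans 72 days (inclusive of both endpoints).
72 = 7 × 10 + 2, so there are 10 full weeks plus 2 extra days.
Each full week contributes 5 weekdays (Mon–Fri): 10 × 5 = 50.
The 2 extra days are Friday, Saturday — 1 of them qualifies.
Total: 50 + 1 = 51.
Holidays: 2039-01-16 (Sun); 2039-01-24 (Mon); 2039-02-10 (Thu); 2039-02-12 (Sat); 2039-02-17 (Thu); 2039-02-25 (Fri); 2039-03-07 (Mon); 2039-03-14 (Mon).
6 of the 8 holidays fall on weekdays; the rest are weekends and were already excluded.
Business days: 51 − 6 = 45.

45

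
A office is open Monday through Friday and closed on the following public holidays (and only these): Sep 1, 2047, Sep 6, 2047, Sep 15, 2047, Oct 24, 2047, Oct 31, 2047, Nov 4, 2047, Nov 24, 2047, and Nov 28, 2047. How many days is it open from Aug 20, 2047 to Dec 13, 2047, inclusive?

79

Aug 20, 2047 is a Tuesday.
The range spans 116 days (inclusive of both endpoints).
116 = 7 × 16 + 4, so there are 16 full weeks plus 4 extra days.
Each full week contributes 5 weekdays (Mon–Fri): 16 × 5 = 80.
The 4 extra days are Tue, Wed, Thu, Fri — 4 of them qualify.
Total: 80 + 4 = 84.
Holidays: Sep 1, 2047 (Sun); Sep 6, 2047 (Fri); Sep 15, 2047 (Sun); Oct 24, 2047 (Thu); Oct 31, 2047 (Thu); Nov 4, 2047 (Mon); Nov 24, 2047 (Sun); Nov 28, 2047 (Thu).
5 of the 8 holidays fall on weekdays; the rest are weekends and were already excluded.
Business days: 84 − 5 = 79.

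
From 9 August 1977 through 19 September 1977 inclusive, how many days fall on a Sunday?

6

9 August 1977 is a Tuesday.
The range spans 42 days (inclusive of both endpoints).
42 = 7 × 6, so the span is exactly 6 full weeks.
Each full week contributes one Sunday: 6 so far.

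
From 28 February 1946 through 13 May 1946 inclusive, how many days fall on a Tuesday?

10

28 February 1946 is a Thursday.
From 28 February 1946 to 13 May 1946 is 75 days inclusive.
75 = 7 × 10 + 5, so there are 10 full weeks plus 5 extra days.
Each full week contributes one Tuesday: 10 so far.
The 5 extra days are Thursday, Friday, Saturday, Sunday, Monday — none qualify.
Total: 10 + 0 = 10.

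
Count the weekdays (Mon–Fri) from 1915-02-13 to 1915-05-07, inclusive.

1915-02-13 is a Saturday.
That's 84 days from start to end, counting both.
84 = 7 × 12, so the span is exactly 12 full weeks.
Each full week contributes 5 weekdays (Mon–Fri): 12 × 5 = 60.

60 weekdays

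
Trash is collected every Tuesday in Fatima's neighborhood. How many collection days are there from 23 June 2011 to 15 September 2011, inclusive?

23 June 2011 is a Thursday.
That's 85 days from start to end, counting both.
85 = 7 × 12 + 1, so there are 12 full weeks plus 1 extra day.
Each full week contributes one Tuesday: 12 so far.
The 1 extra day is Thursday — none qualify.
Total: 12 + 0 = 12.

12 Tuesdays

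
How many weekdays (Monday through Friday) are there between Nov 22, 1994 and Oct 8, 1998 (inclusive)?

Nov 22, 1994 is a Tuesday.
That's 1417 days from start to end, counting both.
1417 = 7 × 202 + 3, so there are 202 full weeks plus 3 extra days.
Each full week contributes 5 weekdays (Mon–Fri): 202 × 5 = 1010.
The 3 extra days are Tue, Wed, Thu — 3 of them qualify.
Total: 1010 + 3 = 1013.

1013 weekdays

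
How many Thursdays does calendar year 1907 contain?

January 1, 1907 is a Tuesday.
That's 365 days from start to end, counting both.
365 = 7 × 52 + 1, so there are 52 full weeks plus 1 extra day.
Each full week contributes one Thursday: 52 so far.
The 1 extra day is Tuesday — none qualify.
Total: 52 + 0 = 52.

52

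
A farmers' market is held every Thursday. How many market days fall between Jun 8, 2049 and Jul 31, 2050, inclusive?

60

Jun 8, 2049 is a Tuesday.
The range spans 419 days (inclusive of both endpoints).
419 = 7 × 59 + 6, so there are 59 full weeks plus 6 extra days.
Each full week contributes one Thursday: 59 so far.
The 6 extra days are Tue, Wed, Thu, Fri, Sat, Sun — 1 of them qualifies.
Total: 59 + 1 = 60.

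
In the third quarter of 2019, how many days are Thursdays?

13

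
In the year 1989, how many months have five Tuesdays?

4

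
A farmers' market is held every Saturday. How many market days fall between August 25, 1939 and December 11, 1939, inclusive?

August 25, 1939 is a Friday.
That's 109 days from start to end, counting both.
109 = 7 × 15 + 4, so there are 15 full weeks plus 4 extra days.
Each full week contributes one Saturday: 15 so far.
The 4 extra days are Fri, Sat, Sun, Mon — 1 of them qualifies.
Total: 15 + 1 = 16.

16 Saturdays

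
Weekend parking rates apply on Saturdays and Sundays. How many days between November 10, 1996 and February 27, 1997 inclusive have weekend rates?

31

November 10, 1996 is a Sunday.
That's 110 days from start to end, counting both.
110 = 7 × 15 + 5, so there are 15 full weeks plus 5 extra days.
Each full week contributes 2 weekend days (Sat, Sun): 15 × 2 = 30.
The 5 extra days are Sunday, Monday, Tuesday, Wednesday, Thursday — 1 of them qualifies.
Total: 30 + 1 = 31.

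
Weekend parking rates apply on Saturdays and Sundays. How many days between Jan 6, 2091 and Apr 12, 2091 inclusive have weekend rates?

28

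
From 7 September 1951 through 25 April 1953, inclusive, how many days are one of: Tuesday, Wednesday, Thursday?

7 September 1951 is a Friday.
From 7 September 1951 to 25 April 1953 is 597 days inclusive.
597 = 7 × 85 + 2, so there are 85 full weeks plus 2 extra days.
Each full week contributes 3 days from the set (Tue, Wed, Thu): 85 × 3 = 255.
The 2 extra days are Fri, Sat — none qualify.
Total: 255 + 0 = 255.

255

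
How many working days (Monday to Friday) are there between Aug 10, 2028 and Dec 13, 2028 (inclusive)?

Aug 10, 2028 is a Thursday.
That's 126 days from start to end, counting both.
126 = 7 × 18, so the span is exactly 18 full weeks.
Each full week contributes 5 weekdays (Mon–Fri): 18 × 5 = 90.

90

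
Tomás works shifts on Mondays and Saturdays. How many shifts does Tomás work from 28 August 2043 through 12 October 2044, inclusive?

118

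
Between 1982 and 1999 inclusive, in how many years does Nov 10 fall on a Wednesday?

3

Day of week of November 10 in each year:
1982: Wed ✓, 1983: Thu, 1984: Sat, 1985: Sun, 1986: Mon, 1987: Tue, 1988: Thu, 1989: Fri, 1990: Sat, 1991: Sun, 1992: Tue, 1993: Wed ✓, 1994: Thu, 1995: Fri, 1996: Sun, 1997: Mon, 1998: Tue, 1999: Wed ✓
Wednesdays: 1982, 1993, 1999.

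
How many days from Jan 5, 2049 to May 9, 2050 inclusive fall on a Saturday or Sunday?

140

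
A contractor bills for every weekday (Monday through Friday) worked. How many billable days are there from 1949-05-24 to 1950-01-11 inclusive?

167 weekdays

1949-05-24 is a Tuesday.
That's 233 days from start to end, counting both.
233 = 7 × 33 + 2, so there are 33 full weeks plus 2 extra days.
Each full week contributes 5 weekdays (Mon–Fri): 33 × 5 = 165.
The 2 extra days are Tue, Wed — 2 of them qualify.
Total: 165 + 2 = 167.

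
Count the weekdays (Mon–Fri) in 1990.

1990-01-01 is a Monday.
That's 365 days from start to end, counting both.
365 = 7 × 52 + 1, so there are 52 full weeks plus 1 extra day.
Each full week contributes 5 weekdays (Mon–Fri): 52 × 5 = 260.
The 1 extra day is Monday — 1 of them qualifies.
Total: 260 + 1 = 261.

261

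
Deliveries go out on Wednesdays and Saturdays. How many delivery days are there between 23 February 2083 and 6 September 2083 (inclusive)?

56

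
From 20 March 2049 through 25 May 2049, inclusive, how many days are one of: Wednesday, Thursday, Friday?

20 March 2049 is a Saturday.
That's 67 days from start to end, counting both.
67 = 7 × 9 + 4, so there are 9 full weeks plus 4 extra days.
Each full week contributes 3 days from the set (Wed, Thu, Fri): 9 × 3 = 27.
The 4 extra days are Sat, Sun, Mon, Tue — none qualify.
Total: 27 + 0 = 27.

27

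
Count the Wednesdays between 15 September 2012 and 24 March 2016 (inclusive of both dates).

15 September 2012 is a Saturday.
That's 1287 days from start to end, counting both.
1287 = 7 × 183 + 6, so there are 183 full weeks plus 6 extra days.
Each full week contributes one Wednesday: 183 so far.
The 6 extra days are Saturday, Sunday, Monday, Tuesday, Wednesday, Thursday — 1 of them qualifies.
Total: 183 + 1 = 184.

184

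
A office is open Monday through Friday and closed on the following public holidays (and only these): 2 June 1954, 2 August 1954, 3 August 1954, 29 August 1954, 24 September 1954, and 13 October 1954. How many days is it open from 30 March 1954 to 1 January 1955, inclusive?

194 business days

30 March 1954 is a Tuesday.
That's 278 days from start to end, counting both.
278 = 7 × 39 + 5, so there are 39 full weeks plus 5 extra days.
Each full week contributes 5 weekdays (Mon–Fri): 39 × 5 = 195.
The 5 extra days are Tue, Wed, Thu, Fri, Sat — 4 of them qualify.
Total: 195 + 4 = 199.
Holidays: 2 June 1954 (Wed); 2 August 1954 (Mon); 3 August 1954 (Tue); 29 August 1954 (Sun); 24 September 1954 (Fri); 13 October 1954 (Wed).
5 of the 6 holidays fall on weekdays; the rest are weekends and were already excluded.
Business days: 199 − 5 = 194.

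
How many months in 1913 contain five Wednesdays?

5

A month has five Wednesdays exactly when Wednesday falls within its first (length − 28) days.
Jan: 31 days, starts Wed → 5 of Wed, Thu, Fri ✓
Feb: 28 days, starts Sat → 5 of (none)
Mar: 31 days, starts Sat → 5 of Sat, Sun, Mon
Apr: 30 days, starts Tue → 5 of Tue, Wed ✓
May: 31 days, starts Thu → 5 of Thu, Fri, Sat
Jun: 30 days, starts Sun → 5 of Sun, Mon
Jul: 31 days, starts Tue → 5 of Tue, Wed, Thu ✓
Aug: 31 days, starts Fri → 5 of Fri, Sat, Sun
Sep: 30 days, starts Mon → 5 of Mon, Tue
Oct: 31 days, starts Wed → 5 of Wed, Thu, Fri ✓
Nov: 30 days, starts Sat → 5 of Sat, Sun
Dec: 31 days, starts Mon → 5 of Mon, Tue, Wed ✓
Months with five Wednesdays: Jan, Apr, Jul, Oct, Dec.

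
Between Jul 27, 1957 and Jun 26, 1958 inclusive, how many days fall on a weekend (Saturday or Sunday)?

96

Jul 27, 1957 is a Saturday.
The range spans 335 days (inclusive of both endpoints).
335 = 7 × 47 + 6, so there are 47 full weeks plus 6 extra days.
Each full week contributes 2 weekend days (Sat, Sun): 47 × 2 = 94.
The 6 extra days are Saturday, Sunday, Monday, Tuesday, Wednesday, Thursday — 2 of them qualify.
Total: 94 + 2 = 96.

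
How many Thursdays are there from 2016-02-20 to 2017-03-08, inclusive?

54

2016-02-20 is a Saturday.
That's 383 days from start to end, counting both.
383 = 7 × 54 + 5, so there are 54 full weeks plus 5 extra days.
Each full week contributes one Thursday: 54 so far.
The 5 extra days are Saturday, Sunday, Monday, Tuesday, Wednesday — none qualify.
Total: 54 + 0 = 54.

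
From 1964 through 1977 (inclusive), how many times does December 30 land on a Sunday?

Day of week of December 30 in each year:
1964: Wed, 1965: Thu, 1966: Fri, 1967: Sat, 1968: Mon, 1969: Tue, 1970: Wed, 1971: Thu, 1972: Sat, 1973: Sun ✓, 1974: Mon, 1975: Tue, 1976: Thu, 1977: Fri
Sundays: 1973.

1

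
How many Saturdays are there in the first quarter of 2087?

2087-01-01 is a Wednesday.
From 2087-01-01 to 2087-03-31 is 90 days inclusive.
90 = 7 × 12 + 6, so there are 12 full weeks plus 6 extra days.
Each full week contributes one Saturday: 12 so far.
The 6 extra days are Wed, Thu, Fri, Sat, Sun, Mon — 1 of them qualifies.
Total: 12 + 1 = 13.

13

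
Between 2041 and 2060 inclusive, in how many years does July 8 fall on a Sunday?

2

Day of week of July 8 in each year:
2041: Mon, 2042: Tue, 2043: Wed, 2044: Fri, 2045: Sat, 2046: Sun ✓, 2047: Mon, 2048: Wed, 2049: Thu, 2050: Fri, 2051: Sat, 2052: Mon, 2053: Tue, 2054: Wed, 2055: Thu, 2056: Sat, 2057: Sun ✓, 2058: Mon, 2059: Tue, 2060: Thu
Sundays: 2046, 2057.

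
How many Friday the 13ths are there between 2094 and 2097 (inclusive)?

7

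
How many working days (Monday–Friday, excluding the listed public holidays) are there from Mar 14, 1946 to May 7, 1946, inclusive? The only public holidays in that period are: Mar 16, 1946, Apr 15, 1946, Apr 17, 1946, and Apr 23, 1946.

36 working days

Mar 14, 1946 is a Thursday.
From Mar 14, 1946 to May 7, 1946 is 55 days inclusive.
55 = 7 × 7 + 6, so there are 7 full weeks plus 6 extra days.
Each full week contributes 5 weekdays (Mon–Fri): 7 × 5 = 35.
The 6 extra days are Thu, Fri, Sat, Sun, Mon, Tue — 4 of them qualify.
Total: 35 + 4 = 39.
Holidays: Mar 16, 1946 (Sat); Apr 15, 1946 (Mon); Apr 17, 1946 (Wed); Apr 23, 1946 (Tue).
3 of the 4 holidays fall on weekdays; the rest are weekends and were already excluded.
Business days: 39 − 3 = 36.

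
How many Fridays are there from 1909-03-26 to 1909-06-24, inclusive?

1909-03-26 is a Friday.
From 1909-03-26 to 1909-06-24 is 91 days inclusive.
91 = 7 × 13, so the span is exactly 13 full weeks.
Each full week contributes one Friday: 13 so far.

13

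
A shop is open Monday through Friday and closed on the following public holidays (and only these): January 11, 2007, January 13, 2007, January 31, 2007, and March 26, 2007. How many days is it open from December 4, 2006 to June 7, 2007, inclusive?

131

December 4, 2006 is a Monday.
The range spans 186 days (inclusive of both endpoints).
186 = 7 × 26 + 4, so there are 26 full weeks plus 4 extra days.
Each full week contributes 5 weekdays (Mon–Fri): 26 × 5 = 130.
The 4 extra days are Monday, Tuesday, Wednesday, Thursday — 4 of them qualify.
Total: 130 + 4 = 134.
Holidays: January 11, 2007 (Thu); January 13, 2007 (Sat); January 31, 2007 (Wed); March 26, 2007 (Mon).
3 of the 4 holidays fall on weekdays; the rest are weekends and were already excluded.
Business days: 134 − 3 = 131.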